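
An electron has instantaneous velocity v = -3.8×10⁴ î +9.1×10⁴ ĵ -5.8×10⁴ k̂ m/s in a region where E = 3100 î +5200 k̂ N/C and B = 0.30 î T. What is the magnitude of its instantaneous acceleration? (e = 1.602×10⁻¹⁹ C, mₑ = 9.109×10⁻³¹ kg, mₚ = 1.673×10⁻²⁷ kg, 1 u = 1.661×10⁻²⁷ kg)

v×B = (0, -1.74×10⁴, -2.73×10⁴) N/C.
E + v×B = (3100, -1.74×10⁴, -2.21×10⁴) N/C.
F = q(E + v×B) = (−1.602×10⁻¹⁹ C)·(3100, -1.74×10⁴, -2.21×10⁴) = (-4.97×10⁻¹⁶, 2.79×10⁻¹⁵, 3.54×10⁻¹⁵) N.
|a| = |F|/m = 4.533×10⁻¹⁵/9.109×10⁻³¹ ≈ 4.98×10¹⁵ m/s².

|a| ≈ 4.98×10¹⁵ m/s²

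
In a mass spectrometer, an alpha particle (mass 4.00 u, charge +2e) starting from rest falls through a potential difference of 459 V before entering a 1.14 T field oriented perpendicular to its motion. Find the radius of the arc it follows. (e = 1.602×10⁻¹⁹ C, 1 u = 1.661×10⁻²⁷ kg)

Acceleration: |q|V = ½mv² ⇒ v = √(2|q|V/m) = √(2·3.204×10⁻¹⁹·459/6.644×10⁻²⁷) ≈ 2.104×10⁵ m/s.
In the field: r = mv/(|q|B) = (6.644×10⁻²⁷)(2.104×10⁵)/((3.204×10⁻¹⁹)(1.14)) ≈ 3.83×10⁻³ m.

r ≈ 3.83×10⁻³ m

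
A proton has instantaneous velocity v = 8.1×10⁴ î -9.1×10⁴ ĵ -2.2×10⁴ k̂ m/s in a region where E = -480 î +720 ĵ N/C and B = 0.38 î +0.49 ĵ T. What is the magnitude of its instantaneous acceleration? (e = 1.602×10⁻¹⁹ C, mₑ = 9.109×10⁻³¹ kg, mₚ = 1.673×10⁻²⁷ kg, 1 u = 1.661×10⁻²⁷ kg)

|a| ≈ 7.22×10¹² m/s²

v×B = (1.08×10⁴, -8360, 7.43×10⁴) N/C.
E + v×B = (1.03×10⁴, -7640, 7.43×10⁴) N/C.
F = q(E + v×B) = (1.602×10⁻¹⁹ C)·(1.03×10⁴, -7640, 7.43×10⁴) = (1.65×10⁻¹⁵, -1.22×10⁻¹⁵, 1.19×10⁻¹⁴) N.
|a| = |F|/m = 1.207×10⁻¹⁴/1.673×10⁻²⁷ ≈ 7.22×10¹² m/s².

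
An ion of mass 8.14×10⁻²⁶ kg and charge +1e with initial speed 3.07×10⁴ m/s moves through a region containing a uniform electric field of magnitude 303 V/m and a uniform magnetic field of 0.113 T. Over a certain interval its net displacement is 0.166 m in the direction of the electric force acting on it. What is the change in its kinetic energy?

The magnetic force is always ⟂ v and does no work; only the electric force changes KE.
ΔKE = F_E · d = |q|E d = (1.602×10⁻¹⁹)(303)(0.166) ≈ 8.06×10⁻¹⁸ J.

ΔKE ≈ 8.06×10⁻¹⁸ J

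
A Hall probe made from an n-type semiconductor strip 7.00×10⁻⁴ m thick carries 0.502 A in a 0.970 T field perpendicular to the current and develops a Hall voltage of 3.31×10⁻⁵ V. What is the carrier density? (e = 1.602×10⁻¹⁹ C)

n ≈ 1.31×10²⁶ m⁻³

From V_H = IB/(n e t), n = IB/(V_H e t).
n = (0.502)(0.970)/((3.31×10⁻⁵)(1.602×10⁻¹⁹)(7.00×10⁻⁴)) ≈ 1.31×10²⁶ m⁻³.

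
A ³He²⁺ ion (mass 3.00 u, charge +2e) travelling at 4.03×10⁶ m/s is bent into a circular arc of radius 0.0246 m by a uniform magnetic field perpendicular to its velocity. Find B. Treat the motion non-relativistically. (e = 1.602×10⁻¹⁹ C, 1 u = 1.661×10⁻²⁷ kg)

B ≈ 2.55 T

From |q|vB = mv²/r, B = mv/(|q|r).
B = (4.983×10⁻²⁷)(4.03×10⁶)/((3.204×10⁻¹⁹)(0.0246)) ≈ 2.55 T.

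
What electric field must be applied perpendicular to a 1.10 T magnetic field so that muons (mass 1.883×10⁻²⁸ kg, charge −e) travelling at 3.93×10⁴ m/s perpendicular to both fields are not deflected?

For straight-line motion qE = qvB, so E = vB.
E = 3.93×10⁴ × 1.10 = 4.32×10⁴ V/m.

E = 4.32×10⁴ V/m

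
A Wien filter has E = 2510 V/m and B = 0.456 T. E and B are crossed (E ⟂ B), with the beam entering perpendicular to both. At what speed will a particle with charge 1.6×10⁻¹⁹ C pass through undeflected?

Zero net Lorentz force requires |qE| = |q v×B|, i.e. E = vB.
v = E/B = 2510/0.456 = 5500 m/s.

v = 5500 m/s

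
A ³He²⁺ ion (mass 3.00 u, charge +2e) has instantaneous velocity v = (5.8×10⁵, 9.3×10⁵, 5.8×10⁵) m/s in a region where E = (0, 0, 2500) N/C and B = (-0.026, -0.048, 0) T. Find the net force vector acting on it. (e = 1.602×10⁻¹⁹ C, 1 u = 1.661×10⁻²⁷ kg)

v×B = (2.78×10⁴, -1.51×10⁴, -3660) N/C.
E + v×B = (2.78×10⁴, -1.51×10⁴, -1160) N/C.
F = q(E + v×B) = (3.204×10⁻¹⁹ C)·(2.78×10⁴, -1.51×10⁴, -1160) = (8.92×10⁻¹⁵, -4.83×10⁻¹⁵, -3.72×10⁻¹⁶) N.

F ≈ (8.92×10⁻¹⁵, -4.83×10⁻¹⁵, -3.72×10⁻¹⁶) N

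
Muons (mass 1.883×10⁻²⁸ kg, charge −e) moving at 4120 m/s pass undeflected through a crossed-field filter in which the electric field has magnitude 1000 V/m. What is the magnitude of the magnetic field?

B = 0.243 T

Balance of forces in the selector: qE = qvB ⇒ B = E/v.
B = 1000/4120 = 0.243 T.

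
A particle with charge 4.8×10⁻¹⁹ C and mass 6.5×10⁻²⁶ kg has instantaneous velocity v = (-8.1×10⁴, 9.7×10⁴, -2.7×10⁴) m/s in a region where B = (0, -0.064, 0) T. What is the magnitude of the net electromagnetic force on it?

v×B = (-1730, 0, 5180) N/C.
F = q v×B = (4.8×10⁻¹⁹ C)·(-1730, 0, 5180) = (-8.29×10⁻¹⁶, 0, 2.49×10⁻¹⁵) N.
|F| = 2.62×10⁻¹⁵ N.

|F| ≈ 2.62×10⁻¹⁵ N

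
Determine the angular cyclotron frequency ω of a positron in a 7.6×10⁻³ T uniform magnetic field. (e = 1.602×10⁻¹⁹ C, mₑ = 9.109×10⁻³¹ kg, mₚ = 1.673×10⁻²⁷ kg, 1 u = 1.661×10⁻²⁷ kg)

ω = |q|B/m.
ω = (1.602×10⁻¹⁹)(7.6×10⁻³)/9.109×10⁻³¹ ≈ 1.3×10⁹ rad/s.

ω ≈ 1.3×10⁹ rad/s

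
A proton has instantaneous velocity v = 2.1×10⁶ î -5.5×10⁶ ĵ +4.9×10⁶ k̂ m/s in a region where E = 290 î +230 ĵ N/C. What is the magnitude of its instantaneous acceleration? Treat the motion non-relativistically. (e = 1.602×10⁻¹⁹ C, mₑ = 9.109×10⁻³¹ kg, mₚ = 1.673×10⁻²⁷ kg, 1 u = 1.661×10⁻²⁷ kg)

|a| ≈ 3.54×10¹⁰ m/s²

Only an electric field acts, so F = qE = (1.602×10⁻¹⁹ C)·(290, 230, 0) = (4.65×10⁻¹⁷, 3.68×10⁻¹⁷, 0) N.
|a| = |F|/m = 5.930×10⁻¹⁷/1.673×10⁻²⁷ ≈ 3.54×10¹⁰ m/s².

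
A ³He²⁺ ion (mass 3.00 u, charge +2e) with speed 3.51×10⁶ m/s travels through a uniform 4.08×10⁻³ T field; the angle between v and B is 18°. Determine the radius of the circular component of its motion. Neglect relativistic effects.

r ≈ 4.13 m

v⊥ = v sinθ = 3.51×10⁶·sin18° ≈ 1.085×10⁶ m/s.
r = m v⊥/(|q|B) = (4.983×10⁻²⁷)(1.085×10⁶)/((3.204×10⁻¹⁹)(4.08×10⁻³)) ≈ 4.13 m.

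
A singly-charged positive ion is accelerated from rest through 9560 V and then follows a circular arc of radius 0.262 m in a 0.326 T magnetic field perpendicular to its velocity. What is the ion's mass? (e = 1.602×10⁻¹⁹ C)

Combine |q|V = ½mv² and r = mv/(|q|B): eliminate v to get m = qB²r²/(2V).
m = (1.602×10⁻¹⁹)(0.326)²(0.262)²/(2·9560) ≈ 6.11×10⁻²⁶ kg.

m ≈ 6.11×10⁻²⁶ kg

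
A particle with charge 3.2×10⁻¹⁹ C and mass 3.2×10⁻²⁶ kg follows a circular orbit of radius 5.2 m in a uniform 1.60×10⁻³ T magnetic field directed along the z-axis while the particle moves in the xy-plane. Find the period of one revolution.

The cyclotron period depends only on m, q, B: T = 2πm/(|q|B).
T = 2π(3.2×10⁻²⁶)/((3.2×10⁻¹⁹)(1.60×10⁻³)) ≈ 3.93×10⁻⁴ s.

T ≈ 3.93×10⁻⁴ s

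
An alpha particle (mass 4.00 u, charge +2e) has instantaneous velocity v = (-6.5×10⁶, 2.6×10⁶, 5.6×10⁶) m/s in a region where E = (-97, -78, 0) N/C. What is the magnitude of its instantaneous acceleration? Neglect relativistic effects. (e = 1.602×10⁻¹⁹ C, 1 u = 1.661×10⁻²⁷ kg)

Only an electric field acts, so F = qE = (3.204×10⁻¹⁹ C)·(-97.0, -78.0, 0) = (-3.11×10⁻¹⁷, -2.50×10⁻¹⁷, 0) N.
|a| = |F|/m = 3.988×10⁻¹⁷/6.644×10⁻²⁷ ≈ 6.00×10⁹ m/s².

|a| ≈ 6.00×10⁹ m/s²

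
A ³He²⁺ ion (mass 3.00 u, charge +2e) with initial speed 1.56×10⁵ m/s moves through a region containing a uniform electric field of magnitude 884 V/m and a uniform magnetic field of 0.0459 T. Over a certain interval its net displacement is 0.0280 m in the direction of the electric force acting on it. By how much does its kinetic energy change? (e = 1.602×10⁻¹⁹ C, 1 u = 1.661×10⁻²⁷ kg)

The magnetic force is always ⟂ v and does no work; only the electric force changes KE.
ΔKE = F_E · d = |q|E d = (3.204×10⁻¹⁹)(884)(0.0280) ≈ 7.93×10⁻¹⁸ J.

ΔKE ≈ 7.93×10⁻¹⁸ J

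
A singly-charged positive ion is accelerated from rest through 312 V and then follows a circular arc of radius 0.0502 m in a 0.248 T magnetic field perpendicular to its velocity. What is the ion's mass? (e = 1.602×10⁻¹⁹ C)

Combine |q|V = ½mv² and r = mv/(|q|B): eliminate v to get m = qB²r²/(2V).
m = (1.602×10⁻¹⁹)(0.248)²(0.0502)²/(2·312) ≈ 3.98×10⁻²⁶ kg.

m ≈ 3.98×10⁻²⁶ kg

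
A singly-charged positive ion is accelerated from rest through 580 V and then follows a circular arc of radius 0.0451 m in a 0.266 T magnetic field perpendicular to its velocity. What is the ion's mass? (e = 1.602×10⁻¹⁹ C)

Combine |q|V = ½mv² and r = mv/(|q|B): eliminate v to get m = qB²r²/(2V).
m = (1.602×10⁻¹⁹)(0.266)²(0.0451)²/(2·580) ≈ 1.99×10⁻²⁶ kg.

m ≈ 1.99×10⁻²⁶ kg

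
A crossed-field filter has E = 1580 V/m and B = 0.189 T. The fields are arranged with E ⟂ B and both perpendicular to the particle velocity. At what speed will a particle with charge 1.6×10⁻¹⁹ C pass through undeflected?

v = 8360 m/s

Zero net Lorentz force requires |qE| = |q v×B|, i.e. E = vB.
v = E/B = 1580/0.189 = 8360 m/s.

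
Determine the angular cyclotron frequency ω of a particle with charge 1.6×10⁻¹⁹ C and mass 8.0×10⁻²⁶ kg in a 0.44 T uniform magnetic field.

ω ≈ 8.8×10⁵ rad/s

ω = |q|B/m.
ω = (1.6×10⁻¹⁹)(0.44)/8.0×10⁻²⁶ ≈ 8.8×10⁵ rad/s.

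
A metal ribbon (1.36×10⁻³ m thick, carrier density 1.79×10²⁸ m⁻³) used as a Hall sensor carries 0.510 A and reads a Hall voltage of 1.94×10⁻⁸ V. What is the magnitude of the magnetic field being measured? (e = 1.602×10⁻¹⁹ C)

B ≈ 0.148 T

From V_H = IB/(n e t), B = V_H n e t / I.
B = (1.94×10⁻⁸)(1.79×10²⁸)(1.602×10⁻¹⁹)(1.36×10⁻³)/0.510 ≈ 0.148 T.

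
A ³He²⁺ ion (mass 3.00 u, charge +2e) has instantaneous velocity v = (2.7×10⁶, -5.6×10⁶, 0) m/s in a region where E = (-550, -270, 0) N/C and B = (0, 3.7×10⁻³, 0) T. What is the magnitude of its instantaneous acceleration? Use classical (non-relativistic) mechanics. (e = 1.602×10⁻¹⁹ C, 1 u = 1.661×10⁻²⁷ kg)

v×B = (0, 0, 9990) N/C.
E + v×B = (-550, -270, 9990) N/C.
F = q(E + v×B) = (3.204×10⁻¹⁹ C)·(-550, -270, 9990) = (-1.76×10⁻¹⁶, -8.65×10⁻¹⁷, 3.20×10⁻¹⁵) N.
|a| = |F|/m = 3.207×10⁻¹⁵/4.983×10⁻²⁷ ≈ 6.44×10¹¹ m/s².

|a| ≈ 6.44×10¹¹ m/s²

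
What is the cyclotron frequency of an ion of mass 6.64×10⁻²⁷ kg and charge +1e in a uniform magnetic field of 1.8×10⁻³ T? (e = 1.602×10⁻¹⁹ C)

f ≈ 6900 Hz

f = |q|B/(2πm).
f = (1.602×10⁻¹⁹)(1.8×10⁻³)/(2π·6.64×10⁻²⁷) ≈ 6900 Hz.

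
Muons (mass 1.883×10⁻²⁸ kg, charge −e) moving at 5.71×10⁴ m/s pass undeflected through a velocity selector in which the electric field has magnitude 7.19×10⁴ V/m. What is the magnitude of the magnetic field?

B = 1.26 T

Balance of forces in the selector: qE = qvB ⇒ B = E/v.
B = 7.19×10⁴/5.71×10⁴ = 1.26 T.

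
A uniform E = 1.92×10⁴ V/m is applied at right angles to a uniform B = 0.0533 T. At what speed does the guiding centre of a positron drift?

The steady drift has the magnetic force balancing the electric force, so v_d = E/B.
v_d = 1.92×10⁴/0.0533 = 3.60×10⁵ m/s.

v_d ≈ 3.60×10⁵ m/s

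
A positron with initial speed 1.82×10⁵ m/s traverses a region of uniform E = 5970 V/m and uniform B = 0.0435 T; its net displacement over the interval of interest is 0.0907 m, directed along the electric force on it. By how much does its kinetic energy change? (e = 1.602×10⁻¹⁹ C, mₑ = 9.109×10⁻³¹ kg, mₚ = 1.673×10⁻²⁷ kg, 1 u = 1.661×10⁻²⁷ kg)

ΔKE ≈ 8.67×10⁻¹⁷ J

The magnetic force is always ⟂ v and does no work; only the electric force changes KE.
ΔKE = F_E · d = |q|E d = (1.602×10⁻¹⁹)(5970)(0.0907) ≈ 8.67×10⁻¹⁷ J.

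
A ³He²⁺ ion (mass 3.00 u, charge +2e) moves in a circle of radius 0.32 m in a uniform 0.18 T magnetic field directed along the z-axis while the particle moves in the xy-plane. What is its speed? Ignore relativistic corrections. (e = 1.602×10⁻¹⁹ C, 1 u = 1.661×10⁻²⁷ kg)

v ≈ 3.7×10⁶ m/s

From |q|vB = mv²/r, v = |q|Br/m.
v = (3.204×10⁻¹⁹)(0.18)(0.32)/4.983×10⁻²⁷ ≈ 3.7×10⁶ m/s.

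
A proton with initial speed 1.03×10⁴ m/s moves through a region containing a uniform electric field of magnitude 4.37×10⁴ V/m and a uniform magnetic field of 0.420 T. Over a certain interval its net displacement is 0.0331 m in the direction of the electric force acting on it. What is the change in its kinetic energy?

ΔKE ≈ 2.32×10⁻¹⁶ J

The magnetic force is always ⟂ v and does no work; only the electric force changes KE.
ΔKE = F_E · d = |q|E d = (1.602×10⁻¹⁹)(4.37×10⁴)(0.0331) ≈ 2.32×10⁻¹⁶ J.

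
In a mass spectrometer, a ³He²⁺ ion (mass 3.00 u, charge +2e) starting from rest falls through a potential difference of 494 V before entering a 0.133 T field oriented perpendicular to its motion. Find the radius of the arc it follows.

Acceleration: |q|V = ½mv² ⇒ v = √(2|q|V/m) = √(2·3.204×10⁻¹⁹·494/4.983×10⁻²⁷) ≈ 2.520×10⁵ m/s.
In the field: r = mv/(|q|B) = (4.983×10⁻²⁷)(2.520×10⁵)/((3.204×10⁻¹⁹)(0.133)) ≈ 0.0295 m.

r ≈ 0.0295 m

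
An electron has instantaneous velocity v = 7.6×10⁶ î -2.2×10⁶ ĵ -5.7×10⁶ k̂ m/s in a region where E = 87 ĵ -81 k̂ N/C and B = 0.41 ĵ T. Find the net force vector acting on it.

v×B = (2.34×10⁶, 0, 3.12×10⁶) N/C.
E + v×B = (2.34×10⁶, 87.0, 3.12×10⁶) N/C.
F = q(E + v×B) = (−1.602×10⁻¹⁹ C)·(2.34×10⁶, 87.0, 3.12×10⁶) = (-3.74×10⁻¹³, -1.39×10⁻¹⁷, -4.99×10⁻¹³) N.

F ≈ (-3.74×10⁻¹³, -1.39×10⁻¹⁷, -4.99×10⁻¹³) N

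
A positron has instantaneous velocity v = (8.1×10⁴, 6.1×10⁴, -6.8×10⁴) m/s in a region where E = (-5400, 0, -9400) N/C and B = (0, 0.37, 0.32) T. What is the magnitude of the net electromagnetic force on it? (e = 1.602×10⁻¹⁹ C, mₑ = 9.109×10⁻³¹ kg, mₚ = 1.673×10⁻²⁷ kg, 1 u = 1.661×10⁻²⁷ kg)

|F| ≈ 8.23×10⁻¹⁵ N

v×B = (4.47×10⁴, -2.59×10⁴, 3.00×10⁴) N/C.
E + v×B = (3.93×10⁴, -2.59×10⁴, 2.06×10⁴) N/C.
F = q(E + v×B) = (1.602×10⁻¹⁹ C)·(3.93×10⁴, -2.59×10⁴, 2.06×10⁴) = (6.29×10⁻¹⁵, -4.15×10⁻¹⁵, 3.30×10⁻¹⁵) N.
|F| = 8.23×10⁻¹⁵ N.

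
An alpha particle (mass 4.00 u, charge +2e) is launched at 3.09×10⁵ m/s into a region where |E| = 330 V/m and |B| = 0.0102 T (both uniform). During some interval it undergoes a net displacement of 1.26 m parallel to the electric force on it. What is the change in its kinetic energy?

ΔKE ≈ 1.33×10⁻¹⁶ J

The magnetic force is always ⟂ v and does no work; only the electric force changes KE.
ΔKE = F_E · d = |q|E d = (3.204×10⁻¹⁹)(330)(1.26) ≈ 1.33×10⁻¹⁶ J.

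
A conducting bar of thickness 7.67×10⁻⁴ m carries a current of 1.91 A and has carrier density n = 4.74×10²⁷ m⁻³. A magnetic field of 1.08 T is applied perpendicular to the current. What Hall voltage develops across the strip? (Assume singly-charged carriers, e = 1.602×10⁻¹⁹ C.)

V_H ≈ 3.54×10⁻⁶ V

V_H = IB/(n e t).
V_H = (1.91)(1.08)/((4.74×10²⁷)(1.602×10⁻¹⁹)(7.67×10⁻⁴)) ≈ 3.54×10⁻⁶ V.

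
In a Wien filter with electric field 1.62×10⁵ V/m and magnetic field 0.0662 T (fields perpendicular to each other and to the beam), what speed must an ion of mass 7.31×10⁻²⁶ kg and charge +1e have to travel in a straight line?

Zero net Lorentz force requires |qE| = |q v×B|, i.e. E = vB.
v = E/B = 1.62×10⁵/0.0662 = 2.45×10⁶ m/s.

v = 2.45×10⁶ m/s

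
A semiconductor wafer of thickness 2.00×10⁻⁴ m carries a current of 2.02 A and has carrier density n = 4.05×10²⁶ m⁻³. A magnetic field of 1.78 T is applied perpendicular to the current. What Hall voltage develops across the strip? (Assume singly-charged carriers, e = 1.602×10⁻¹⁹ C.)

V_H ≈ 2.77×10⁻⁴ V

V_H = IB/(n e t).
V_H = (2.02)(1.78)/((4.05×10²⁶)(1.602×10⁻¹⁹)(2.00×10⁻⁴)) ≈ 2.77×10⁻⁴ V.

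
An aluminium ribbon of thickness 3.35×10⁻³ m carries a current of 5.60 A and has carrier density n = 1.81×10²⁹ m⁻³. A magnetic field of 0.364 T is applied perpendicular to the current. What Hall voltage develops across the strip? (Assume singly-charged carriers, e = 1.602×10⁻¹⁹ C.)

V_H ≈ 2.10×10⁻⁸ V

V_H = IB/(n e t).
V_H = (5.60)(0.364)/((1.81×10²⁹)(1.602×10⁻¹⁹)(3.35×10⁻³)) ≈ 2.10×10⁻⁸ V.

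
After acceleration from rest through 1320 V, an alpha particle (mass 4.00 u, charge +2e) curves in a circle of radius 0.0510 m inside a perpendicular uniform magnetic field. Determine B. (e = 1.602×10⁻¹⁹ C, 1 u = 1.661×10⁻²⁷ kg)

v = √(2|q|V/m) = √(2·3.204×10⁻¹⁹·1320/6.644×10⁻²⁷) ≈ 3.568×10⁵ m/s.
B = mv/(|q|r) = (6.644×10⁻²⁷)(3.568×10⁵)/((3.204×10⁻¹⁹)(0.0510)) ≈ 0.145 T.

B ≈ 0.145 T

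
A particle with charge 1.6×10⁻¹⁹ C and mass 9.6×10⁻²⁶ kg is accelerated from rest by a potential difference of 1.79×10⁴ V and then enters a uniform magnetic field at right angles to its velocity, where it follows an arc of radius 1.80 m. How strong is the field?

B ≈ 0.0814 T

v = √(2|q|V/m) = √(2·1.6×10⁻¹⁹·1.79×10⁴/9.6×10⁻²⁶) ≈ 2.443×10⁵ m/s.
B = mv/(|q|r) = (9.6×10⁻²⁶)(2.443×10⁵)/((1.6×10⁻¹⁹)(1.80)) ≈ 0.0814 T.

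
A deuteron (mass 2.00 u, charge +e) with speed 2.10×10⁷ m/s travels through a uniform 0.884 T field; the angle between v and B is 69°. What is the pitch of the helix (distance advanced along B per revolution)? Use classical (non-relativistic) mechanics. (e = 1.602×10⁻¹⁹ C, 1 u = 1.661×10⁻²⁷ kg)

p ≈ 1.11 m

v∥ = v cosθ = 2.10×10⁷·cos69° ≈ 7.526×10⁶ m/s.
T = 2πm/(|q|B) = 2π(3.322×10⁻²⁷)/((1.602×10⁻¹⁹)(0.884)) ≈ 1.474×10⁻⁷ s.
pitch = v∥ T = (7.526×10⁶)(1.474×10⁻⁷) ≈ 1.11 m.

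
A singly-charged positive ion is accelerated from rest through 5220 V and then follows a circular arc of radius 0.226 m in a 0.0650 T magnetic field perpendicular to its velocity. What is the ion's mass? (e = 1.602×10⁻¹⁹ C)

Combine |q|V = ½mv² and r = mv/(|q|B): eliminate v to get m = qB²r²/(2V).
m = (1.602×10⁻¹⁹)(0.0650)²(0.226)²/(2·5220) ≈ 3.31×10⁻²⁷ kg.

m ≈ 3.31×10⁻²⁷ kg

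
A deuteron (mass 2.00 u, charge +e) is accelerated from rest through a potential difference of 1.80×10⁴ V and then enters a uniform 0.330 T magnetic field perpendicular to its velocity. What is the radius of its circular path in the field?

r ≈ 0.0828 m

Acceleration: |q|V = ½mv² ⇒ v = √(2|q|V/m) = √(2·1.602×10⁻¹⁹·1.80×10⁴/3.322×10⁻²⁷) ≈ 1.318×10⁶ m/s.
In the field: r = mv/(|q|B) = (3.322×10⁻²⁷)(1.318×10⁶)/((1.602×10⁻¹⁹)(0.330)) ≈ 0.0828 m.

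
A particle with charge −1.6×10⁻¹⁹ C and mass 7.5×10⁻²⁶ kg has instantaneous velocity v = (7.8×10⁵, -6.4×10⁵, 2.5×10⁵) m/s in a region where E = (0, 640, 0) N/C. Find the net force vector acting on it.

F ≈ (0, -1.02×10⁻¹⁶, 0) N

Only an electric field acts, so F = qE = (−1.6×10⁻¹⁹ C)·(0, 640, 0) = (0, -1.02×10⁻¹⁶, 0) N.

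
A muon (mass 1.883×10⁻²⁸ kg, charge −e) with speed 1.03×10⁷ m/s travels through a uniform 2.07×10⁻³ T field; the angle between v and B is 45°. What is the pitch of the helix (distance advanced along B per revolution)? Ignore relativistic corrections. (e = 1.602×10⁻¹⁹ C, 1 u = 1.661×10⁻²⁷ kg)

p ≈ 26.0 m

v∥ = v cosθ = 1.03×10⁷·cos45° ≈ 7.283×10⁶ m/s.
T = 2πm/(|q|B) = 2π(1.883×10⁻²⁸)/((1.602×10⁻¹⁹)(2.07×10⁻³)) ≈ 3.568×10⁻⁶ s.
pitch = v∥ T = (7.283×10⁶)(3.568×10⁻⁶) ≈ 26.0 m.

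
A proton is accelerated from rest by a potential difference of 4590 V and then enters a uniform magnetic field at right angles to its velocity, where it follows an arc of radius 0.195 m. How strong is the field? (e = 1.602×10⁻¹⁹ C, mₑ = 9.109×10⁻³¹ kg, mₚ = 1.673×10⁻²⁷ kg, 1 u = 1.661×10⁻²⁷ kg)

v = √(2|q|V/m) = √(2·1.602×10⁻¹⁹·4590/1.673×10⁻²⁷) ≈ 9.376×10⁵ m/s.
B = mv/(|q|r) = (1.673×10⁻²⁷)(9.376×10⁵)/((1.602×10⁻¹⁹)(0.195)) ≈ 0.0502 T.

B ≈ 0.0502 T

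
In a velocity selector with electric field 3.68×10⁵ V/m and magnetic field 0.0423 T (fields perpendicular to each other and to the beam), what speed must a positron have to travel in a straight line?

Straight-line motion ⇒ electric and magnetic forces cancel, so E = vB.
v = E/B = 3.68×10⁵/0.0423 = 8.70×10⁶ m/s.
The result is independent of the particle's charge and mass.

v = 8.70×10⁶ m/s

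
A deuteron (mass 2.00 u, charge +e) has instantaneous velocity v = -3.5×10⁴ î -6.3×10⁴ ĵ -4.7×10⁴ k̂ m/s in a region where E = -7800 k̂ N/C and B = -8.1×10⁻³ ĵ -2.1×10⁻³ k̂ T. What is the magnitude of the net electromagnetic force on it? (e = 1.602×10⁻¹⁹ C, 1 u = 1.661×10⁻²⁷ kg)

v×B = (-248, -73.5, 284) N/C.
E + v×B = (-248, -73.5, -7520) N/C.
F = q(E + v×B) = (1.602×10⁻¹⁹ C)·(-248, -73.5, -7520) = (-3.98×10⁻¹⁷, -1.18×10⁻¹⁷, -1.20×10⁻¹⁵) N.
|F| = 1.20×10⁻¹⁵ N.

|F| ≈ 1.20×10⁻¹⁵ N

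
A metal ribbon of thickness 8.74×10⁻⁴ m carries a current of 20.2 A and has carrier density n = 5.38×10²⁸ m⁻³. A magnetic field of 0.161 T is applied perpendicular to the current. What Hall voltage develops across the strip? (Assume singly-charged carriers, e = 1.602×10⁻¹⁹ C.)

V_H ≈ 4.32×10⁻⁷ V

V_H = IB/(n e t).
V_H = (20.2)(0.161)/((5.38×10²⁸)(1.602×10⁻¹⁹)(8.74×10⁻⁴)) ≈ 4.32×10⁻⁷ V.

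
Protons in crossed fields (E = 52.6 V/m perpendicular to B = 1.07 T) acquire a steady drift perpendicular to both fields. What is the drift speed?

In crossed fields the guiding centre drifts at v_d = |E×B|/B² = E/B, independent of charge and mass.
v_d = 52.6/1.07 = 49.2 m/s.

v_d ≈ 49.2 m/s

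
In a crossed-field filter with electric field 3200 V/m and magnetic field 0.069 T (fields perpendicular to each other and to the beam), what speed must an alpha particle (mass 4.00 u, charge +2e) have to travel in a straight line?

For undeflected motion the electric and magnetic forces balance: qE = qvB.
v = E/B = 3200/0.069 = 4.6×10⁴ m/s.

v = 4.6×10⁴ m/s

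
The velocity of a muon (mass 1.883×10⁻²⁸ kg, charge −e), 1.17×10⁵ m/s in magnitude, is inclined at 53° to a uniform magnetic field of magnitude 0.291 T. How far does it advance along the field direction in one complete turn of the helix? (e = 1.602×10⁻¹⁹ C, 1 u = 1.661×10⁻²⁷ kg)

p ≈ 1.79×10⁻³ m

v∥ = v cosθ = 1.17×10⁵·cos53° ≈ 7.041×10⁴ m/s.
T = 2πm/(|q|B) = 2π(1.883×10⁻²⁸)/((1.602×10⁻¹⁹)(0.291)) ≈ 2.538×10⁻⁸ s.
pitch = v∥ T = (7.041×10⁴)(2.538×10⁻⁸) ≈ 1.79×10⁻³ m.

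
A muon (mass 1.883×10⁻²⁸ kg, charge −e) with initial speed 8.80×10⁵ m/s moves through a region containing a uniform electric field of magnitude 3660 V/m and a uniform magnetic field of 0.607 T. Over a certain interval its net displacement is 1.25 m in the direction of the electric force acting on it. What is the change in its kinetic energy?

ΔKE ≈ 7.33×10⁻¹⁶ J

The magnetic force is always ⟂ v and does no work; only the electric force changes KE.
ΔKE = F_E · d = |q|E d = (1.602×10⁻¹⁹)(3660)(1.25) ≈ 7.33×10⁻¹⁶ J.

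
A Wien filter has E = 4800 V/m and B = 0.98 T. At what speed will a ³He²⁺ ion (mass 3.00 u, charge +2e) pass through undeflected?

Straight-line motion ⇒ electric and magnetic forces cancel, so E = vB.
v = E/B = 4800/0.98 = 4900 m/s.

v = 4900 m/s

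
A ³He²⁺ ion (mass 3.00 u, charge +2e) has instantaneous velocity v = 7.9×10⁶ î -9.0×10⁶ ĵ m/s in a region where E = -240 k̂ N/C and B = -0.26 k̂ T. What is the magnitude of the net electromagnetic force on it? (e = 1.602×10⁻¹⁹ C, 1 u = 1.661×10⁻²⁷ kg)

v×B = (2.34×10⁶, 2.05×10⁶, 0) N/C.
E + v×B = (2.34×10⁶, 2.05×10⁶, -240) N/C.
F = q(E + v×B) = (3.204×10⁻¹⁹ C)·(2.34×10⁶, 2.05×10⁶, -240) = (7.50×10⁻¹³, 6.58×10⁻¹³, -7.69×10⁻¹⁷) N.
|F| = 9.98×10⁻¹³ N.

|F| ≈ 9.98×10⁻¹³ N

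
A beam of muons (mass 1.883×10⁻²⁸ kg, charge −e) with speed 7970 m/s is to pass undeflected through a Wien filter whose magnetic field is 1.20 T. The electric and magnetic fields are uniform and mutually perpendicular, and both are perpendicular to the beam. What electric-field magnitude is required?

E = 9560 V/m

For straight-line motion qE = qvB, so E = vB.
E = 7970 × 1.20 = 9560 V/m.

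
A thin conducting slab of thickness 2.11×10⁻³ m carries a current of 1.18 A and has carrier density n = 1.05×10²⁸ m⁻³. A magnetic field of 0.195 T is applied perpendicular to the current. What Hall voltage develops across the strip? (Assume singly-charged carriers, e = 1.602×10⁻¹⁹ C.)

V_H = IB/(n e t).
V_H = (1.18)(0.195)/((1.05×10²⁸)(1.602×10⁻¹⁹)(2.11×10⁻³)) ≈ 6.48×10⁻⁸ V.

V_H ≈ 6.48×10⁻⁸ V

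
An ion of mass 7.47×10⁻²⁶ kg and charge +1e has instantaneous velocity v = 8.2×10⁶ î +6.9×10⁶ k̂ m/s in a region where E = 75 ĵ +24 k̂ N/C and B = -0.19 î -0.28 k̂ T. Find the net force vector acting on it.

v×B = (0, 9.85×10⁵, 0) N/C.
E + v×B = (0, 9.85×10⁵, 24.0) N/C.
F = q(E + v×B) = (1.602×10⁻¹⁹ C)·(0, 9.85×10⁵, 24.0) = (0, 1.58×10⁻¹³, 3.84×10⁻¹⁸) N.

F ≈ (0, 1.58×10⁻¹³, 3.84×10⁻¹⁸) N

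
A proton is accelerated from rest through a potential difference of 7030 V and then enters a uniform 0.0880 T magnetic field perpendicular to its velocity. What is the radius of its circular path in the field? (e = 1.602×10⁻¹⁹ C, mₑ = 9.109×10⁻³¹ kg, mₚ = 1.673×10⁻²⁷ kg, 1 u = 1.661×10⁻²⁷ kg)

r ≈ 0.138 m

Acceleration: |q|V = ½mv² ⇒ v = √(2|q|V/m) = √(2·1.602×10⁻¹⁹·7030/1.673×10⁻²⁷) ≈ 1.160×10⁶ m/s.
In the field: r = mv/(|q|B) = (1.673×10⁻²⁷)(1.160×10⁶)/((1.602×10⁻¹⁹)(0.0880)) ≈ 0.138 m.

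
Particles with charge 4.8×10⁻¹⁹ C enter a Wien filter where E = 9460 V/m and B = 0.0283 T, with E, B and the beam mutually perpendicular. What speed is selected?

v = 3.34×10⁵ m/s

For undeflected motion the electric and magnetic forces balance: qE = qvB.
v = E/B = 9460/0.0283 = 3.34×10⁵ m/s.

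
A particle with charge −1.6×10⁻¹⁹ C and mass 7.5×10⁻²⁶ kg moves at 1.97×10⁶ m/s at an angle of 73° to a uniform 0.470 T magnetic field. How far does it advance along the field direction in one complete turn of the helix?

v∥ = v cosθ = 1.97×10⁶·cos73° ≈ 5.760×10⁵ m/s.
T = 2πm/(|q|B) = 2π(7.5×10⁻²⁶)/((1.6×10⁻¹⁹)(0.470)) ≈ 6.266×10⁻⁶ s.
pitch = v∥ T = (5.760×10⁵)(6.266×10⁻⁶) ≈ 3.61 m.

p ≈ 3.61 m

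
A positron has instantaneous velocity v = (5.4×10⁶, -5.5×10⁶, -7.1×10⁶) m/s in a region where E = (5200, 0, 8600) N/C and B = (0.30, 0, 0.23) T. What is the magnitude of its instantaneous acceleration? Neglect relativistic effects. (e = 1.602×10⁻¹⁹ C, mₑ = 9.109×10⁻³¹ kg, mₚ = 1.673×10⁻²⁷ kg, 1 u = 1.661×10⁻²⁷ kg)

|a| ≈ 6.97×10¹⁷ m/s²

v×B = (-1.26×10⁶, -3.37×10⁶, 1.65×10⁶) N/C.
E + v×B = (-1.26×10⁶, -3.37×10⁶, 1.66×10⁶) N/C.
F = q(E + v×B) = (1.602×10⁻¹⁹ C)·(-1.26×10⁶, -3.37×10⁶, 1.66×10⁶) = (-2.02×10⁻¹³, -5.40×10⁻¹³, 2.66×10⁻¹³) N.
|a| = |F|/m = 6.349×10⁻¹³/9.109×10⁻³¹ ≈ 6.97×10¹⁷ m/s².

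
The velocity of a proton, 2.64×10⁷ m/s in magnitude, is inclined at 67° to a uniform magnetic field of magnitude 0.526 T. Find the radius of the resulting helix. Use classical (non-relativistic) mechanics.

r ≈ 0.482 m

v⊥ = v sinθ = 2.64×10⁷·sin67° ≈ 2.430×10⁷ m/s.
r = m v⊥/(|q|B) = (1.673×10⁻²⁷)(2.430×10⁷)/((1.602×10⁻¹⁹)(0.526)) ≈ 0.482 m.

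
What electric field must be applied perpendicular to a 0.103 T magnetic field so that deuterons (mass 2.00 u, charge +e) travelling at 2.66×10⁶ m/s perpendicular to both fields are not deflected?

For straight-line motion qE = qvB, so E = vB.
E = 2.66×10⁶ × 0.103 = 2.74×10⁵ V/m.

E = 2.74×10⁵ V/m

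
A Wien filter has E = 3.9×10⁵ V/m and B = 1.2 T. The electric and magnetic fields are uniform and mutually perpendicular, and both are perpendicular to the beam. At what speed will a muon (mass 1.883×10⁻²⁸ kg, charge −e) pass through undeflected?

v = 3.2×10⁵ m/s

Zero net Lorentz force requires |qE| = |q v×B|, i.e. E = vB.
v = E/B = 3.9×10⁵/1.2 = 3.2×10⁵ m/s.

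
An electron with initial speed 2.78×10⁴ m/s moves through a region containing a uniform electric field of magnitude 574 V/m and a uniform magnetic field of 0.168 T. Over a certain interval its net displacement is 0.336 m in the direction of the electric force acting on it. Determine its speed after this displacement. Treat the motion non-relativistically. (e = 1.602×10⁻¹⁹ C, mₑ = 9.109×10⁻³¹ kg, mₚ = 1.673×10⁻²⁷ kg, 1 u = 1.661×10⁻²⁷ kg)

B does no work; ΔKE = |q|E d.
½mv_f² = ½mv₀² + |q|Ed = ½(9.109×10⁻³¹)(2.78×10⁴)² + (1.602×10⁻¹⁹)(574)(0.336) ≈ 3.520×10⁻²² J + 3.090×10⁻¹⁷ J ≈ 3.090×10⁻¹⁷ J.
v_f = √(2·3.090×10⁻¹⁷/9.109×10⁻³¹) ≈ 8.24×10⁶ m/s.

v_f ≈ 8.24×10⁶ m/s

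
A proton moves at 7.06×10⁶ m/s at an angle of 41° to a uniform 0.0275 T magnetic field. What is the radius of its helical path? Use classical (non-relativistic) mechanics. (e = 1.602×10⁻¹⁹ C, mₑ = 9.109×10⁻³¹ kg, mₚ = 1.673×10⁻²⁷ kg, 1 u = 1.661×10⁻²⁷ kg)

r ≈ 1.76 m

v⊥ = v sinθ = 7.06×10⁶·sin41° ≈ 4.632×10⁶ m/s.
r = m v⊥/(|q|B) = (1.673×10⁻²⁷)(4.632×10⁶)/((1.602×10⁻¹⁹)(0.0275)) ≈ 1.76 m.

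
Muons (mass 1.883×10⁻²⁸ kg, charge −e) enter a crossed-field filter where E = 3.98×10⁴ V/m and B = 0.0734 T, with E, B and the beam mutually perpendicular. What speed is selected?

For undeflected motion the electric and magnetic forces balance: qE = qvB.
v = E/B = 3.98×10⁴/0.0734 = 5.42×10⁵ m/s.

v = 5.42×10⁵ m/s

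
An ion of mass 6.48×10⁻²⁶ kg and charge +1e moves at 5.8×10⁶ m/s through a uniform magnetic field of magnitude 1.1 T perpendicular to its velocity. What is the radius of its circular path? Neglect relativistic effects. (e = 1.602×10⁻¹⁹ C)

The magnetic force provides the centripetal force: |q|vB = mv²/r.
r = mv/(|q|B) = (6.48×10⁻²⁶)(5.8×10⁶)/((1.602×10⁻¹⁹)(1.1)) ≈ 2.1 m.

r ≈ 2.1 m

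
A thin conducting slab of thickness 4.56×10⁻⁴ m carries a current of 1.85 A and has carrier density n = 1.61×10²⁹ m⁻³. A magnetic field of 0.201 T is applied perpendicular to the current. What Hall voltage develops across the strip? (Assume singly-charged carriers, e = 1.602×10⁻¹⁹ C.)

V_H = IB/(n e t).
V_H = (1.85)(0.201)/((1.61×10²⁹)(1.602×10⁻¹⁹)(4.56×10⁻⁴)) ≈ 3.16×10⁻⁸ V.

V_H ≈ 3.16×10⁻⁸ V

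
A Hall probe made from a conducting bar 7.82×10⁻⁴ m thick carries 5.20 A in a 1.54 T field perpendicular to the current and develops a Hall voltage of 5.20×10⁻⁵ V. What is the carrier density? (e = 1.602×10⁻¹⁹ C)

From V_H = IB/(n e t), n = IB/(V_H e t).
n = (5.20)(1.54)/((5.20×10⁻⁵)(1.602×10⁻¹⁹)(7.82×10⁻⁴)) ≈ 1.23×10²⁷ m⁻³.

n ≈ 1.23×10²⁷ m⁻³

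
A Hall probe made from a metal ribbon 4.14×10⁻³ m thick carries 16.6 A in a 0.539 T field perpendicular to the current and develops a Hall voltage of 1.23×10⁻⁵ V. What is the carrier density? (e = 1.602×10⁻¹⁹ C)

From V_H = IB/(n e t), n = IB/(V_H e t).
n = (16.6)(0.539)/((1.23×10⁻⁵)(1.602×10⁻¹⁹)(4.14×10⁻³)) ≈ 1.10×10²⁷ m⁻³.

n ≈ 1.10×10²⁷ m⁻³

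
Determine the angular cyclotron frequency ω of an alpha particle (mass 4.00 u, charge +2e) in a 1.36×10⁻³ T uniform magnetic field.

ω ≈ 6.56×10⁴ rad/s

ω = |q|B/m.
ω = (3.204×10⁻¹⁹)(1.36×10⁻³)/6.644×10⁻²⁷ ≈ 6.56×10⁴ rad/s.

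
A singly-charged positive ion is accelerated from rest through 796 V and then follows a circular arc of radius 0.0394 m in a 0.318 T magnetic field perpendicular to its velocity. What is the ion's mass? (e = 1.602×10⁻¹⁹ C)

Combine |q|V = ½mv² and r = mv/(|q|B): eliminate v to get m = qB²r²/(2V).
m = (1.602×10⁻¹⁹)(0.318)²(0.0394)²/(2·796) ≈ 1.58×10⁻²⁶ kg.

m ≈ 1.58×10⁻²⁶ kg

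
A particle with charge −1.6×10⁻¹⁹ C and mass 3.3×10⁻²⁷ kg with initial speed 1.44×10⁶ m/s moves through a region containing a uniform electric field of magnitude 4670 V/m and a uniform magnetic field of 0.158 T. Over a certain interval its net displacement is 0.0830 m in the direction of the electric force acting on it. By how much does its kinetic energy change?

ΔKE ≈ 6.20×10⁻¹⁷ J

The magnetic force is always ⟂ v and does no work; only the electric force changes KE.
ΔKE = F_E · d = |q|E d = (1.6×10⁻¹⁹)(4670)(0.0830) ≈ 6.20×10⁻¹⁷ J.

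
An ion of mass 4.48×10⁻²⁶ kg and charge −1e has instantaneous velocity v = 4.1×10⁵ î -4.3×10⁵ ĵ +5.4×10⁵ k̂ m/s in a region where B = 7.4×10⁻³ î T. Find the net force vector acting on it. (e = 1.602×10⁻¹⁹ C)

v×B = (0, 4000, 3180) N/C.
F = q v×B = (−1.602×10⁻¹⁹ C)·(0, 4000, 3180) = (0, -6.40×10⁻¹⁶, -5.10×10⁻¹⁶) N.

F ≈ (0, -6.40×10⁻¹⁶, -5.10×10⁻¹⁶) N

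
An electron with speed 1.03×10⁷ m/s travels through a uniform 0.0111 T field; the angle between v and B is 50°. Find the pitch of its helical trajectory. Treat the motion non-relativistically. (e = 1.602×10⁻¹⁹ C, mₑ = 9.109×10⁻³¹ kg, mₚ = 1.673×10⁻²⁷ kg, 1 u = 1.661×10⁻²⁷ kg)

v∥ = v cosθ = 1.03×10⁷·cos50° ≈ 6.621×10⁶ m/s.
T = 2πm/(|q|B) = 2π(9.109×10⁻³¹)/((1.602×10⁻¹⁹)(0.0111)) ≈ 3.219×10⁻⁹ s.
pitch = v∥ T = (6.621×10⁶)(3.219×10⁻⁹) ≈ 0.0213 m.

p ≈ 0.0213 m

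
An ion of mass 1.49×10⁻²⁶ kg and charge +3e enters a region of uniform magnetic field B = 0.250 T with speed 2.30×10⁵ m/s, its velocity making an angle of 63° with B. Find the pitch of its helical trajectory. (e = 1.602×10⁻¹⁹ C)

p ≈ 0.0814 m

v∥ = v cosθ = 2.30×10⁵·cos63° ≈ 1.044×10⁵ m/s.
T = 2πm/(|q|B) = 2π(1.49×10⁻²⁶)/((4.806×10⁻¹⁹)(0.250)) ≈ 7.792×10⁻⁷ s.
pitch = v∥ T = (1.044×10⁵)(7.792×10⁻⁷) ≈ 0.0814 m.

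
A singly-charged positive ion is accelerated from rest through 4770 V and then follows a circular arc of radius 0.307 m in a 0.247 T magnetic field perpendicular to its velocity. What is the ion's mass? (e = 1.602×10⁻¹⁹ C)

m ≈ 9.66×10⁻²⁶ kg

Combine |q|V = ½mv² and r = mv/(|q|B): eliminate v to get m = qB²r²/(2V).
m = (1.602×10⁻¹⁹)(0.247)²(0.307)²/(2·4770) ≈ 9.66×10⁻²⁶ kg.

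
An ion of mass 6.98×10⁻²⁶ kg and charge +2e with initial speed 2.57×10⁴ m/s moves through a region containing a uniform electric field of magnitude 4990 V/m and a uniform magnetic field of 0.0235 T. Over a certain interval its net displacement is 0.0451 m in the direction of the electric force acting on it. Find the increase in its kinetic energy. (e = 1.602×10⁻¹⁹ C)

The magnetic force is always ⟂ v and does no work; only the electric force changes KE.
ΔKE = F_E · d = |q|E d = (3.204×10⁻¹⁹)(4990)(0.0451) ≈ 7.21×10⁻¹⁷ J.

ΔKE ≈ 7.21×10⁻¹⁷ J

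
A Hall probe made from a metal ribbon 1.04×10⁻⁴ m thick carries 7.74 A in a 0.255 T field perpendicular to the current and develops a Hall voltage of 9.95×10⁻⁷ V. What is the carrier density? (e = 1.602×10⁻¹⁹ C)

n ≈ 1.19×10²⁹ m⁻³

From V_H = IB/(n e t), n = IB/(V_H e t).
n = (7.74)(0.255)/((9.95×10⁻⁷)(1.602×10⁻¹⁹)(1.04×10⁻⁴)) ≈ 1.19×10²⁹ m⁻³.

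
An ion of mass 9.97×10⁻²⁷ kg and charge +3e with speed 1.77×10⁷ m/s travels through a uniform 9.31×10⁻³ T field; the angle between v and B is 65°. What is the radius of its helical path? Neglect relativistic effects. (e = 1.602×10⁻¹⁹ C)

v⊥ = v sinθ = 1.77×10⁷·sin65° ≈ 1.604×10⁷ m/s.
r = m v⊥/(|q|B) = (9.97×10⁻²⁷)(1.604×10⁷)/((4.806×10⁻¹⁹)(9.31×10⁻³)) ≈ 35.7 m.

r ≈ 35.7 m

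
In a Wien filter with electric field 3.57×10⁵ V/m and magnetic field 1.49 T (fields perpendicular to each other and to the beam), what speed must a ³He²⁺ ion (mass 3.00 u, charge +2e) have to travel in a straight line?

Straight-line motion ⇒ electric and magnetic forces cancel, so E = vB.
v = E/B = 3.57×10⁵/1.49 = 2.40×10⁵ m/s.

v = 2.40×10⁵ m/s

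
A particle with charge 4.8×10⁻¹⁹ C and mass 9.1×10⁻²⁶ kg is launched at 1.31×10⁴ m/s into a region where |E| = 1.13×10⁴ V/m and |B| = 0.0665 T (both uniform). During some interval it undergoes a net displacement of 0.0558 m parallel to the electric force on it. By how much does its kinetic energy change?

The magnetic force is always ⟂ v and does no work; only the electric force changes KE.
ΔKE = F_E · d = |q|E d = (4.8×10⁻¹⁹)(1.13×10⁴)(0.0558) ≈ 3.03×10⁻¹⁶ J.

ΔKE ≈ 3.03×10⁻¹⁶ J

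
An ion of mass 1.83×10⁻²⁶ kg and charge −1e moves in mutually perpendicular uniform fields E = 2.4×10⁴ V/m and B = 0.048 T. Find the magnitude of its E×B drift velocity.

v_d ≈ 5.0×10⁵ m/s

In crossed fields the guiding centre drifts at v_d = |E×B|/B² = E/B, independent of charge and mass.
v_d = 2.4×10⁴/0.048 = 5.0×10⁵ m/s.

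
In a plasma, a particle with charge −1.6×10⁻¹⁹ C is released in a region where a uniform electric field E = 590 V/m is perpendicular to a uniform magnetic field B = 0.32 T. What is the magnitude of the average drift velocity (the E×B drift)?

The E×B drift speed is v_d = E/B.
v_d = 590/0.32 = 1800 m/s.

v_d ≈ 1800 m/s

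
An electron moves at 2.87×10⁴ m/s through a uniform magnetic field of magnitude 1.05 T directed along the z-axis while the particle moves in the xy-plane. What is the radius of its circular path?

The magnetic force provides the centripetal force: |q|vB = mv²/r.
r = mv/(|q|B) = (9.109×10⁻³¹)(2.87×10⁴)/((1.602×10⁻¹⁹)(1.05)) ≈ 1.55×10⁻⁷ m.

r ≈ 1.55×10⁻⁷ m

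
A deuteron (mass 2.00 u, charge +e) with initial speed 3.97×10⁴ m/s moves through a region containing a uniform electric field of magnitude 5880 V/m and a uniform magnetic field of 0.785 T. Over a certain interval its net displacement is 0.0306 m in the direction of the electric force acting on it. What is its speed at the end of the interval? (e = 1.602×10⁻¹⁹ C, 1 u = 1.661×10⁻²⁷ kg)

B does no work; ΔKE = |q|E d.
½mv_f² = ½mv₀² + |q|Ed = ½(3.322×10⁻²⁷)(3.97×10⁴)² + (1.602×10⁻¹⁹)(5880)(0.0306) ≈ 2.618×10⁻¹⁸ J + 2.882×10⁻¹⁷ J ≈ 3.144×10⁻¹⁷ J.
v_f = √(2·3.144×10⁻¹⁷/3.322×10⁻²⁷) ≈ 1.38×10⁵ m/s.

v_f ≈ 1.38×10⁵ m/s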